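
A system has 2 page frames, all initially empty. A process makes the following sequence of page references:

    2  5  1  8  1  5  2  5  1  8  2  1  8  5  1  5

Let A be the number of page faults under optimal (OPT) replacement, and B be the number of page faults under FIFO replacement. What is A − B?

Under OPT: F F F F . F F . F F . F . F . . → 10 faults.
Under FIFO: F F F F . F F . F F F F F F F . → 13 faults.
A − B = 10 − 13 = -3.

-3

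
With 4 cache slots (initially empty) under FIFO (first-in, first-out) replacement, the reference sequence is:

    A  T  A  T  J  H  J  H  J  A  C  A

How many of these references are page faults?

A: miss, frames [A]
T: miss, frames [A, T]
A: hit
T: hit
J: miss, frames [A, T, J]
H: miss, frames [A, T, J, H]
J: hit
H: hit
J: hit
A: hit
C: miss, evict A, frames [T, J, H, C]
A: miss, evict T, frames [J, H, C, A]
Page faults: 6.

6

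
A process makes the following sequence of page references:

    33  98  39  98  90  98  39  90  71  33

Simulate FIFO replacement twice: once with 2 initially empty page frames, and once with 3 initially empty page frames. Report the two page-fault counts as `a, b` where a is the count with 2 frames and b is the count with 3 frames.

9, 6

2 frames: F F F . F F F F F F → 9 faults.
3 frames: F F F . F . . . F F → 6 faults.
6 < 9: adding a frame reduced faults, as is typical.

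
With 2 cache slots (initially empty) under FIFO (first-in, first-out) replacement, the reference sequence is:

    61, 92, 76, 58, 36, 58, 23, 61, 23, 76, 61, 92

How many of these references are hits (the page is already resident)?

3

61 -> fault, frames [61]
92 -> fault, frames [61, 92]
76 -> fault, evict 61, frames [92, 76]
58 -> fault, evict 92, frames [76, 58]
36 -> fault, evict 76, frames [58, 36]
58 -> hit
23 -> fault, evict 58, frames [36, 23]
61 -> fault, evict 36, frames [23, 61]
23 -> hit
76 -> fault, evict 23, frames [61, 76]
61 -> hit
92 -> fault, evict 61, frames [76, 92]
Hits: 3.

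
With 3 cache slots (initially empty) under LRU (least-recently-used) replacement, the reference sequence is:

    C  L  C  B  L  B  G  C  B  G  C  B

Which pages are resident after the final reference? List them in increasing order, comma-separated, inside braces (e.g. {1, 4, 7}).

C: fault, frames {C}
L: fault, frames {C,L}
C: hit
B: fault, frames {L,C,B}
L: hit
B: hit
G: fault, evict C, frames {L,B,G}
C: fault, evict L, frames {B,G,C}
B: hit
G: hit
C: hit
B: hit

{B, C, G}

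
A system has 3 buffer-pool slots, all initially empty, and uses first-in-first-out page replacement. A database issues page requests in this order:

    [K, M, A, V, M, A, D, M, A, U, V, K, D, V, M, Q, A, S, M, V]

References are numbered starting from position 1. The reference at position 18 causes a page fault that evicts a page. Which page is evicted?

M

pos 1: K → fault, frames {K}
pos 2: M → fault, frames {K,M}
pos 3: A → fault, frames {K,M,A}
pos 4: V → fault, evict K, frames {M,A,V}
pos 5: M → hit
pos 6: A → hit
pos 7: D → fault, evict M, frames {A,V,D}
pos 8: M → fault, evict A, frames {V,D,M}
pos 9: A → fault, evict V, frames {D,M,A}
pos 10: U → fault, evict D, frames {M,A,U}
pos 11: V → fault, evict M, frames {A,U,V}
pos 12: K → fault, evict A, frames {U,V,K}
pos 13: D → fault, evict U, frames {V,K,D}
pos 14: V → hit
pos 15: M → fault, evict V, frames {K,D,M}
pos 16: Q → fault, evict K, frames {D,M,Q}
pos 17: A → fault, evict D, frames {M,Q,A}
pos 18: S → fault, evict M, frames {Q,A,S}
At position 18, page M is evicted.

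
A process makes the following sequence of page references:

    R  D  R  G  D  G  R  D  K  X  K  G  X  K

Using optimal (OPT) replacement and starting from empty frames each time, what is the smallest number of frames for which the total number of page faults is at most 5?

3

f=1: 14 faults
f=2: 8 faults
f=3: 5 faults
f=4: 5 faults
f=5: 5 faults
Smallest f with faults ≤ 5 is 3.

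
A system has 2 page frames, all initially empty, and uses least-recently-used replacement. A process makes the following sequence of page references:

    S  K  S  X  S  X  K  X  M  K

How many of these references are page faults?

S -> miss, frames {S}
K -> miss, frames {S,K}
S -> hit
X -> miss, evict K, frames {S,X}
S -> hit
X -> hit
K -> miss, evict S, frames {X,K}
X -> hit
M -> miss, evict K, frames {X,M}
K -> miss, evict X, frames {M,K}
Page faults: 6.

6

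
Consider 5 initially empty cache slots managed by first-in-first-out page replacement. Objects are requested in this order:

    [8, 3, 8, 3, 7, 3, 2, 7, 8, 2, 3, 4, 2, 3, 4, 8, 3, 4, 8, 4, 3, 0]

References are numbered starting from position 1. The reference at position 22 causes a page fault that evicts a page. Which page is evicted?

pos 1: 8 -> miss, frames [8]
pos 2: 3 -> miss, frames [8, 3]
pos 3: 8 -> hit
pos 4: 3 -> hit
pos 5: 7 -> miss, frames [8, 3, 7]
pos 6: 3 -> hit
pos 7: 2 -> miss, frames [8, 3, 7, 2]
pos 8: 7 -> hit
pos 9: 8 -> hit
pos 10: 2 -> hit
pos 11: 3 -> hit
pos 12: 4 -> miss, frames [8, 3, 7, 2, 4]
pos 13: 2 -> hit
pos 14: 3 -> hit
pos 15: 4 -> hit
pos 16: 8 -> hit
pos 17: 3 -> hit
pos 18: 4 -> hit
pos 19: 8 -> hit
pos 20: 4 -> hit
pos 21: 3 -> hit
pos 22: 0 -> miss, evict 8, frames [3, 7, 2, 4, 0]
At position 22, page 8 is evicted.

8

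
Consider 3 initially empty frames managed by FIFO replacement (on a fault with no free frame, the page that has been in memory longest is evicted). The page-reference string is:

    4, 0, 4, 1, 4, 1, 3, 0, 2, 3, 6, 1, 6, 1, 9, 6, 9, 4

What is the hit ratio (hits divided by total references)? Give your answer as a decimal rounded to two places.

0.50

4: fault, frames [4]
0: fault, frames [4, 0]
4: hit
1: fault, frames [4, 0, 1]
4: hit
1: hit
3: fault, evict 4, frames [0, 1, 3]
0: hit
2: fault, evict 0, frames [1, 3, 2]
3: hit
6: fault, evict 1, frames [3, 2, 6]
1: fault, evict 3, frames [2, 6, 1]
6: hit
1: hit
9: fault, evict 2, frames [6, 1, 9]
6: hit
9: hit
4: fault, evict 6, frames [1, 9, 4]
Hits: 9 of 18 references → 9/18 = 0.5000.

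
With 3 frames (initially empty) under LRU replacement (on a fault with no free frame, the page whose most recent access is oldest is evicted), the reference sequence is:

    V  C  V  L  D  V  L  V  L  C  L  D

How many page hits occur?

6

V → miss, frames (V)
C → miss, frames (V C)
V → hit
L → miss, frames (C V L)
D → miss, evict C, frames (V L D)
V → hit
L → hit
V → hit
L → hit
C → miss, evict D, frames (V L C)
L → hit
D → miss, evict V, frames (C L D)
Hits: 6.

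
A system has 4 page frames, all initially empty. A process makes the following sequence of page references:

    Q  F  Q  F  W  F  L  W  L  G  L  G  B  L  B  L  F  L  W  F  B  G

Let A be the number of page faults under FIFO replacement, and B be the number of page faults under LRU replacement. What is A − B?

-1

Under FIFO: F F . . F . F . . F . . F . . . F . F . . . → 8 faults.
Under LRU: F F . . F . F . . F . . F . . . F . F . . F → 9 faults.
A − B = 8 − 9 = -1.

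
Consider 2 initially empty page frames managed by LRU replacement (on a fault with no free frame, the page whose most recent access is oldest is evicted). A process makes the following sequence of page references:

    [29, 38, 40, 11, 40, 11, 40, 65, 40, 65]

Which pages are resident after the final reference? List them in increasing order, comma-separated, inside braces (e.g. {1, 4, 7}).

29 -> fault, frames {29}
38 -> fault, frames {29,38}
40 -> fault, evict 29, frames {38,40}
11 -> fault, evict 38, frames {40,11}
40 -> hit
11 -> hit
40 -> hit
65 -> fault, evict 11, frames {40,65}
40 -> hit
65 -> hit

{40, 65}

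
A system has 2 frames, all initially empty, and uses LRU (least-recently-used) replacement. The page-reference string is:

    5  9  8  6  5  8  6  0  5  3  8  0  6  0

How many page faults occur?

13

5 → fault, frames (5)
9 → fault, frames (5 9)
8 → fault, evict 5, frames (9 8)
6 → fault, evict 9, frames (8 6)
5 → fault, evict 8, frames (6 5)
8 → fault, evict 6, frames (5 8)
6 → fault, evict 5, frames (8 6)
0 → fault, evict 8, frames (6 0)
5 → fault, evict 6, frames (0 5)
3 → fault, evict 0, frames (5 3)
8 → fault, evict 5, frames (3 8)
0 → fault, evict 3, frames (8 0)
6 → fault, evict 8, frames (0 6)
0 → hit
Page faults: 13.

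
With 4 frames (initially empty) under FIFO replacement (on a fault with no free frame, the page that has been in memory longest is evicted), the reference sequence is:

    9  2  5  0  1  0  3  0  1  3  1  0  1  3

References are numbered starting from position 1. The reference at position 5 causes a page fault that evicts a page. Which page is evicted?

9

pos 1: 9 → fault, frames (9)
pos 2: 2 → fault, frames (9 2)
pos 3: 5 → fault, frames (9 2 5)
pos 4: 0 → fault, frames (9 2 5 0)
pos 5: 1 → fault, evict 9, frames (2 5 0 1)
At position 5, page 9 is evicted.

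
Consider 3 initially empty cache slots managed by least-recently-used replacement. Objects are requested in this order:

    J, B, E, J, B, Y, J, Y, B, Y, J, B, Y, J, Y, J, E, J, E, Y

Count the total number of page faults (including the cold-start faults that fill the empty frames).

5

J → fault, frames (J)
B → fault, frames (J B)
E → fault, frames (J B E)
J → hit
B → hit
Y → fault, evict E, frames (J B Y)
J → hit
Y → hit
B → hit
Y → hit
J → hit
B → hit
Y → hit
J → hit
Y → hit
J → hit
E → fault, evict B, frames (Y J E)
J → hit
E → hit
Y → hit
Page faults: 5.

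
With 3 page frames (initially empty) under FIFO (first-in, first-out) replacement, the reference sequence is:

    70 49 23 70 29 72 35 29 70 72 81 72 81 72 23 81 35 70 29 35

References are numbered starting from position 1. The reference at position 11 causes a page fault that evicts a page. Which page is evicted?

pos 1: 70 -> miss, frames [70]
pos 2: 49 -> miss, frames [70, 49]
pos 3: 23 -> miss, frames [70, 49, 23]
pos 4: 70 -> hit
pos 5: 29 -> miss, evict 70, frames [49, 23, 29]
pos 6: 72 -> miss, evict 49, frames [23, 29, 72]
pos 7: 35 -> miss, evict 23, frames [29, 72, 35]
pos 8: 29 -> hit
pos 9: 70 -> miss, evict 29, frames [72, 35, 70]
pos 10: 72 -> hit
pos 11: 81 -> miss, evict 72, frames [35, 70, 81]
At position 11, page 72 is evicted.

72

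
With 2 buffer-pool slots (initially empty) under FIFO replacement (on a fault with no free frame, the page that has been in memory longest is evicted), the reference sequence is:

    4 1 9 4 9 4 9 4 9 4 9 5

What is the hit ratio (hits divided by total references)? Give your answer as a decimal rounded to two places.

4: miss, frames [4]
1: miss, frames [4, 1]
9: miss, evict 4, frames [1, 9]
4: miss, evict 1, frames [9, 4]
9: hit
4: hit
9: hit
4: hit
9: hit
4: hit
9: hit
5: miss, evict 9, frames [4, 5]
Hits: 7 of 12 references → 7/12 = 0.5833.

0.58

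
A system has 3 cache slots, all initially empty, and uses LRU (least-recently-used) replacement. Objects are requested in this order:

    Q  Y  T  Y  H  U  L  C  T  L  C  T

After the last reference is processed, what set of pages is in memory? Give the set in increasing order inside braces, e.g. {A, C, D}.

{C, L, T}

Q → fault, frames (Q)
Y → fault, frames (Q Y)
T → fault, frames (Q Y T)
Y → hit
H → fault, evict Q, frames (T Y H)
U → fault, evict T, frames (Y H U)
L → fault, evict Y, frames (H U L)
C → fault, evict H, frames (U L C)
T → fault, evict U, frames (L C T)
L → hit
C → hit
T → hit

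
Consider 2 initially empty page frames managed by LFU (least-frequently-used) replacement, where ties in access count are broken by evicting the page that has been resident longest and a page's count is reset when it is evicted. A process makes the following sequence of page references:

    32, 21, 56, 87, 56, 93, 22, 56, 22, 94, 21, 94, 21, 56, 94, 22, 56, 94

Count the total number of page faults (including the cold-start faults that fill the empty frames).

32 -> fault, frames (32)
21 -> fault, frames (32 21)
56 -> fault, evict 32, frames (21 56)
87 -> fault, evict 21, frames (56 87)
56 -> hit
93 -> fault, evict 87, frames (56 93)
22 -> fault, evict 93, frames (56 22)
56 -> hit
22 -> hit
94 -> fault, evict 22, frames (56 94)
21 -> fault, evict 94, frames (56 21)
94 -> fault, evict 21, frames (56 94)
21 -> fault, evict 94, frames (56 21)
56 -> hit
94 -> fault, evict 21, frames (56 94)
22 -> fault, evict 94, frames (56 22)
56 -> hit
94 -> fault, evict 22, frames (56 94)
Page faults: 13.

13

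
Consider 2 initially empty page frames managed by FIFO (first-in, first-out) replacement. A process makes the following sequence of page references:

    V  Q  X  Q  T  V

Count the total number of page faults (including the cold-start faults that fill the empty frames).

V: miss, frames {V}
Q: miss, frames {V,Q}
X: miss, evict V, frames {Q,X}
Q: hit
T: miss, evict Q, frames {X,T}
V: miss, evict X, frames {T,V}
Page faults: 5.

5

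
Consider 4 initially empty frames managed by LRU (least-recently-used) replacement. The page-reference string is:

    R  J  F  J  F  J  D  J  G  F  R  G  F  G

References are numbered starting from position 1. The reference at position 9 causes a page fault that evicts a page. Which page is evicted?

R

pos 1: R: fault, frames [R]
pos 2: J: fault, frames [R, J]
pos 3: F: fault, frames [R, J, F]
pos 4: J: hit
pos 5: F: hit
pos 6: J: hit
pos 7: D: fault, frames [R, F, J, D]
pos 8: J: hit
pos 9: G: fault, evict R, frames [F, D, J, G]
At position 9, page R is evicted.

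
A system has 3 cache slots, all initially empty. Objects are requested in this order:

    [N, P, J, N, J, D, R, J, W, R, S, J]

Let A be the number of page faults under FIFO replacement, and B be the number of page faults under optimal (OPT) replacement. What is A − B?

Under FIFO: F F F . . F F . F . F F → 8 faults.
Under OPT: F F F . . F F . F . F . → 7 faults.
A − B = 8 − 7 = 1.

1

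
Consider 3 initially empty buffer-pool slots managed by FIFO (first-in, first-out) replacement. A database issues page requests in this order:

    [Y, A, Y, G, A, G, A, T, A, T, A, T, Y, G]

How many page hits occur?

9

Y -> fault, frames [Y]
A -> fault, frames [Y, A]
Y -> hit
G -> fault, frames [Y, A, G]
A -> hit
G -> hit
A -> hit
T -> fault, evict Y, frames [A, G, T]
A -> hit
T -> hit
A -> hit
T -> hit
Y -> fault, evict A, frames [G, T, Y]
G -> hit
Hits: 9.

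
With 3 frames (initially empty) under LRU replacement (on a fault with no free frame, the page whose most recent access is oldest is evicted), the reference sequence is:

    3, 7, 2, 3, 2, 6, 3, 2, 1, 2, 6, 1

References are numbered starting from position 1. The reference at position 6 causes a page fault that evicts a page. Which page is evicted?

7

pos 1: 3 -> miss, frames (3)
pos 2: 7 -> miss, frames (3 7)
pos 3: 2 -> miss, frames (3 7 2)
pos 4: 3 -> hit
pos 5: 2 -> hit
pos 6: 6 -> miss, evict 7, frames (3 2 6)
At position 6, page 7 is evicted.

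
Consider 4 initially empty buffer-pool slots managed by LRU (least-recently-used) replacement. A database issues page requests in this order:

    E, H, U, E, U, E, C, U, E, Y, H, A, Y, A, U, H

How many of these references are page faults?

8

E → fault, frames {E}
H → fault, frames {E,H}
U → fault, frames {E,H,U}
E → hit
U → hit
E → hit
C → fault, frames {H,U,E,C}
U → hit
E → hit
Y → fault, evict H, frames {C,U,E,Y}
H → fault, evict C, frames {U,E,Y,H}
A → fault, evict U, frames {E,Y,H,A}
Y → hit
A → hit
U → fault, evict E, frames {H,Y,A,U}
H → hit
Page faults: 8.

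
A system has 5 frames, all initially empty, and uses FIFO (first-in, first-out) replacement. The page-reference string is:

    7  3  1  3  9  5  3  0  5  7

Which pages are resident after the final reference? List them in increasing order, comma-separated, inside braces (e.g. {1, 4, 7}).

7 → miss, frames {7}
3 → miss, frames {7,3}
1 → miss, frames {7,3,1}
3 → hit
9 → miss, frames {7,3,1,9}
5 → miss, frames {7,3,1,9,5}
3 → hit
0 → miss, evict 7, frames {3,1,9,5,0}
5 → hit
7 → miss, evict 3, frames {1,9,5,0,7}

{0, 1, 5, 7, 9}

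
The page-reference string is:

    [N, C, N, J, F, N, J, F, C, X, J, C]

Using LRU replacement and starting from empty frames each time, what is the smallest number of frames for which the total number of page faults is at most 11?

2

f=1: 12 faults
f=2: 11 faults
f=3: 7 faults
f=4: 5 faults
f=5: 5 faults
Smallest f with faults ≤ 11 is 2.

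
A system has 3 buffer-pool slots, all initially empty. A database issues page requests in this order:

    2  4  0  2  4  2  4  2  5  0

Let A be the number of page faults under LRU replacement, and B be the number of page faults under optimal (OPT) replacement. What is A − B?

1

Under LRU: F F F . . . . . F F → 5 faults.
Under OPT: F F F . . . . . F . → 4 faults.
A − B = 5 − 4 = 1.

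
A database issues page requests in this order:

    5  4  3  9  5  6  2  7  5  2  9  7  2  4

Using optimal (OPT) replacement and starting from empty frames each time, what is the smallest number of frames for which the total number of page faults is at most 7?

f=1: 14 faults
f=2: 11 faults
f=3: 9 faults
f=4: 8 faults
f=5: 7 faults
f=6: 7 faults
f=7: 7 faults
Smallest f with faults ≤ 7 is 5.

5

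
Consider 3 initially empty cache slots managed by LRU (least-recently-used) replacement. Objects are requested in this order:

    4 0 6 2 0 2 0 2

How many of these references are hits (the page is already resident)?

4: miss, frames (4)
0: miss, frames (4 0)
6: miss, frames (4 0 6)
2: miss, evict 4, frames (0 6 2)
0: hit
2: hit
0: hit
2: hit
Hits: 4.

4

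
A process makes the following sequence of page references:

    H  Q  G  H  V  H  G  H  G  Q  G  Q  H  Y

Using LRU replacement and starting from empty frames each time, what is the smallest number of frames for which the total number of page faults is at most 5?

f=1: 14 faults
f=2: 9 faults
f=3: 6 faults
f=4: 5 faults
f=5: 5 faults
Smallest f with faults ≤ 5 is 4.

4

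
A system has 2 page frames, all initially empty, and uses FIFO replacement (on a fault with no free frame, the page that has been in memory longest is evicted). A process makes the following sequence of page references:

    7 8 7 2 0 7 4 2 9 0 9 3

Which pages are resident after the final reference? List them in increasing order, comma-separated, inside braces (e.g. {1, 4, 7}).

7: miss, frames (7)
8: miss, frames (7 8)
7: hit
2: miss, evict 7, frames (8 2)
0: miss, evict 8, frames (2 0)
7: miss, evict 2, frames (0 7)
4: miss, evict 0, frames (7 4)
2: miss, evict 7, frames (4 2)
9: miss, evict 4, frames (2 9)
0: miss, evict 2, frames (9 0)
9: hit
3: miss, evict 9, frames (0 3)

{0, 3}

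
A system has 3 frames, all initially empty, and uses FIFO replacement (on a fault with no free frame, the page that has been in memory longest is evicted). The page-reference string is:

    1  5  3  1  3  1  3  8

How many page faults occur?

1: fault, frames [1]
5: fault, frames [1, 5]
3: fault, frames [1, 5, 3]
1: hit
3: hit
1: hit
3: hit
8: fault, evict 1, frames [5, 3, 8]
Page faults: 4.

4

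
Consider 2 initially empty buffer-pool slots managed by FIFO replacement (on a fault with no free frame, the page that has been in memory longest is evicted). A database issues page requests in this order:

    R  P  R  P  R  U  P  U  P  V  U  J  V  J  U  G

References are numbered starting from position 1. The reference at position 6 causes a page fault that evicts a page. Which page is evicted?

R

pos 1: R -> miss, frames (R)
pos 2: P -> miss, frames (R P)
pos 3: R -> hit
pos 4: P -> hit
pos 5: R -> hit
pos 6: U -> miss, evict R, frames (P U)
At position 6, page R is evicted.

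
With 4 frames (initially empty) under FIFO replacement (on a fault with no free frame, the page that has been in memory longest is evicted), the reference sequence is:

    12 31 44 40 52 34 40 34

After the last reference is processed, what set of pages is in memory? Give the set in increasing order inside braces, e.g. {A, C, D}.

12 → fault, frames [12]
31 → fault, frames [12, 31]
44 → fault, frames [12, 31, 44]
40 → fault, frames [12, 31, 44, 40]
52 → fault, evict 12, frames [31, 44, 40, 52]
34 → fault, evict 31, frames [44, 40, 52, 34]
40 → hit
34 → hit

{34, 40, 44, 52}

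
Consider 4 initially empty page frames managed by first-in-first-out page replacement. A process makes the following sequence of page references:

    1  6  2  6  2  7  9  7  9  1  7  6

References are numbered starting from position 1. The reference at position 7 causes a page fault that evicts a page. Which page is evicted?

pos 1: 1 → fault, frames (1)
pos 2: 6 → fault, frames (1 6)
pos 3: 2 → fault, frames (1 6 2)
pos 4: 6 → hit
pos 5: 2 → hit
pos 6: 7 → fault, frames (1 6 2 7)
pos 7: 9 → fault, evict 1, frames (6 2 7 9)
At position 7, page 1 is evicted.

1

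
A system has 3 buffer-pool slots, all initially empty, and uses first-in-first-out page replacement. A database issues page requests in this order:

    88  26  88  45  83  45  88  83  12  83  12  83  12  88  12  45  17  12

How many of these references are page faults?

88 -> fault, frames {88}
26 -> fault, frames {88,26}
88 -> hit
45 -> fault, frames {88,26,45}
83 -> fault, evict 88, frames {26,45,83}
45 -> hit
88 -> fault, evict 26, frames {45,83,88}
83 -> hit
12 -> fault, evict 45, frames {83,88,12}
83 -> hit
12 -> hit
83 -> hit
12 -> hit
88 -> hit
12 -> hit
45 -> fault, evict 83, frames {88,12,45}
17 -> fault, evict 88, frames {12,45,17}
12 -> hit
Page faults: 8.

8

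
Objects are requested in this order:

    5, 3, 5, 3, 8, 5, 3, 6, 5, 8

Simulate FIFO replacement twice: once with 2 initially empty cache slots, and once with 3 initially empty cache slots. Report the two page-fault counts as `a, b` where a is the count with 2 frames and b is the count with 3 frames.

2 frames: F F . . F F F F F F → 8 faults.
3 frames: F F . . F . . F F . → 5 faults.
5 < 8: adding a frame reduced faults, as is typical.

8, 5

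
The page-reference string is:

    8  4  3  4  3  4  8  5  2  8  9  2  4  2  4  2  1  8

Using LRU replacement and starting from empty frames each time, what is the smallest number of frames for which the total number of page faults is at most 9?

3

f=1: 18 faults
f=2: 12 faults
f=3: 9 faults
f=4: 9 faults
f=5: 7 faults
f=6: 7 faults
f=7: 7 faults
Smallest f with faults ≤ 9 is 3.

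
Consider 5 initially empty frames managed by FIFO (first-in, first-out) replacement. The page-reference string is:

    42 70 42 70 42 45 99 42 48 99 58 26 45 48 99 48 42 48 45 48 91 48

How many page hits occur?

42 → fault, frames (42)
70 → fault, frames (42 70)
42 → hit
70 → hit
42 → hit
45 → fault, frames (42 70 45)
99 → fault, frames (42 70 45 99)
42 → hit
48 → fault, frames (42 70 45 99 48)
99 → hit
58 → fault, evict 42, frames (70 45 99 48 58)
26 → fault, evict 70, frames (45 99 48 58 26)
45 → hit
48 → hit
99 → hit
48 → hit
42 → fault, evict 45, frames (99 48 58 26 42)
48 → hit
45 → fault, evict 99, frames (48 58 26 42 45)
48 → hit
91 → fault, evict 48, frames (58 26 42 45 91)
48 → fault, evict 58, frames (26 42 45 91 48)
Hits: 11.

11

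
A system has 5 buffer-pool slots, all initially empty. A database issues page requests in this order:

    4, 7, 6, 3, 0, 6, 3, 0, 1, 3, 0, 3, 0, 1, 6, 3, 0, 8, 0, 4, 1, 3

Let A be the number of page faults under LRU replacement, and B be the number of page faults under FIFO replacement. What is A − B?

1

Under LRU: F F F F F . . . F . . . . . . . . F . F F . → 9 faults.
Under FIFO: F F F F F . . . F . . . . . . . . F . F . . → 8 faults.
A − B = 9 − 8 = 1.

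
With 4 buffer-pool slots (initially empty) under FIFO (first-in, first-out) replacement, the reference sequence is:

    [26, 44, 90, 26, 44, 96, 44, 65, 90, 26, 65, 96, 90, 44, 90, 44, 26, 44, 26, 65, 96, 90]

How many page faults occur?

9

26 → miss, frames (26)
44 → miss, frames (26 44)
90 → miss, frames (26 44 90)
26 → hit
44 → hit
96 → miss, frames (26 44 90 96)
44 → hit
65 → miss, evict 26, frames (44 90 96 65)
90 → hit
26 → miss, evict 44, frames (90 96 65 26)
65 → hit
96 → hit
90 → hit
44 → miss, evict 90, frames (96 65 26 44)
90 → miss, evict 96, frames (65 26 44 90)
44 → hit
26 → hit
44 → hit
26 → hit
65 → hit
96 → miss, evict 65, frames (26 44 90 96)
90 → hit
Page faults: 9.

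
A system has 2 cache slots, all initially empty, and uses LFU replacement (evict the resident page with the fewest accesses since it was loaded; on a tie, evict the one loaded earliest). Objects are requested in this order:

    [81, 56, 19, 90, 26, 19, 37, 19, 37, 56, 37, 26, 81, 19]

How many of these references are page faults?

81: miss, frames {81}
56: miss, frames {81,56}
19: miss, evict 81, frames {56,19}
90: miss, evict 56, frames {19,90}
26: miss, evict 19, frames {90,26}
19: miss, evict 90, frames {26,19}
37: miss, evict 26, frames {19,37}
19: hit
37: hit
56: miss, evict 19, frames {37,56}
37: hit
26: miss, evict 56, frames {37,26}
81: miss, evict 26, frames {37,81}
19: miss, evict 81, frames {37,19}
Page faults: 11.

11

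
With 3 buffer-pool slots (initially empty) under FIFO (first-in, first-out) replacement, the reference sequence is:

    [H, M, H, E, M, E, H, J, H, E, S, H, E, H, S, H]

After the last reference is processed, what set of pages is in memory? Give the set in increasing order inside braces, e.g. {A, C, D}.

H → fault, frames (H)
M → fault, frames (H M)
H → hit
E → fault, frames (H M E)
M → hit
E → hit
H → hit
J → fault, evict H, frames (M E J)
H → fault, evict M, frames (E J H)
E → hit
S → fault, evict E, frames (J H S)
H → hit
E → fault, evict J, frames (H S E)
H → hit
S → hit
H → hit

{E, H, S}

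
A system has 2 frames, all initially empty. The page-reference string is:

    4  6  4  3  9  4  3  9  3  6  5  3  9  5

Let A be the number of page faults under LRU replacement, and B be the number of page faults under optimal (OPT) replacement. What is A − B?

Under LRU: F F . F F F F F . F F F F F → 12 faults.
Under OPT: F F . F F . F . . F F . F . → 8 faults.
A − B = 12 − 8 = 4.

4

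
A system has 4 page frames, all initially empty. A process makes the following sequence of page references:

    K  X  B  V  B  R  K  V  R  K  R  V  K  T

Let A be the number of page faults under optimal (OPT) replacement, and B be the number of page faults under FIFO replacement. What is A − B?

Under OPT: F F F F . F . . . . . . . F → 6 faults.
Under FIFO: F F F F . F F . . . . . . F → 7 faults.
A − B = 6 − 7 = -1.

-1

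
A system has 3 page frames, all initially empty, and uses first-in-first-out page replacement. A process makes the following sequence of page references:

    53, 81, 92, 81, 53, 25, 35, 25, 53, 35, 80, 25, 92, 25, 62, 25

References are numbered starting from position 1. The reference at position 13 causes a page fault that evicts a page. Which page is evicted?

53

pos 1: 53 → fault, frames [53]
pos 2: 81 → fault, frames [53, 81]
pos 3: 92 → fault, frames [53, 81, 92]
pos 4: 81 → hit
pos 5: 53 → hit
pos 6: 25 → fault, evict 53, frames [81, 92, 25]
pos 7: 35 → fault, evict 81, frames [92, 25, 35]
pos 8: 25 → hit
pos 9: 53 → fault, evict 92, frames [25, 35, 53]
pos 10: 35 → hit
pos 11: 80 → fault, evict 25, frames [35, 53, 80]
pos 12: 25 → fault, evict 35, frames [53, 80, 25]
pos 13: 92 → fault, evict 53, frames [80, 25, 92]
At position 13, page 53 is evicted.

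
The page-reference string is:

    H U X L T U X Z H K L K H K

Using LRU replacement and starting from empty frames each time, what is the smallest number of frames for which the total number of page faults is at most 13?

f=1: 14 faults
f=2: 12 faults
f=3: 11 faults
f=4: 9 faults
f=5: 9 faults
f=6: 8 faults
f=7: 7 faults
Smallest f with faults ≤ 13 is 2.

2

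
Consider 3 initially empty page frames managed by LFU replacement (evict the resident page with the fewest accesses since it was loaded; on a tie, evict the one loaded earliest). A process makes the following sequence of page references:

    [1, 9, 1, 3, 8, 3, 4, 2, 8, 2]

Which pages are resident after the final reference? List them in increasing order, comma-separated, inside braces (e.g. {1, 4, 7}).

{1, 2, 3}

1 -> miss, frames {1}
9 -> miss, frames {1,9}
1 -> hit
3 -> miss, frames {1,9,3}
8 -> miss, evict 9, frames {1,3,8}
3 -> hit
4 -> miss, evict 8, frames {1,3,4}
2 -> miss, evict 4, frames {1,3,2}
8 -> miss, evict 2, frames {1,3,8}
2 -> miss, evict 8, frames {1,3,2}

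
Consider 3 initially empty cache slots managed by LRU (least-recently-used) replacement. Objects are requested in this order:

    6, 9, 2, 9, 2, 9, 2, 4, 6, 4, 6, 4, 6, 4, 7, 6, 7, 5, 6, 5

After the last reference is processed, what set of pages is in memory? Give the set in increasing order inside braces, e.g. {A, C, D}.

{5, 6, 7}

6 → fault, frames [6]
9 → fault, frames [6, 9]
2 → fault, frames [6, 9, 2]
9 → hit
2 → hit
9 → hit
2 → hit
4 → fault, evict 6, frames [9, 2, 4]
6 → fault, evict 9, frames [2, 4, 6]
4 → hit
6 → hit
4 → hit
6 → hit
4 → hit
7 → fault, evict 2, frames [6, 4, 7]
6 → hit
7 → hit
5 → fault, evict 4, frames [6, 7, 5]
6 → hit
5 → hit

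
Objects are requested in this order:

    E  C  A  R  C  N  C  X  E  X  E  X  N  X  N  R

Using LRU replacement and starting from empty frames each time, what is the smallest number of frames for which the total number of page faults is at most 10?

f=1: 16 faults
f=2: 10 faults
f=3: 9 faults
f=4: 8 faults
f=5: 7 faults
f=6: 6 faults
Smallest f with faults ≤ 10 is 2.

2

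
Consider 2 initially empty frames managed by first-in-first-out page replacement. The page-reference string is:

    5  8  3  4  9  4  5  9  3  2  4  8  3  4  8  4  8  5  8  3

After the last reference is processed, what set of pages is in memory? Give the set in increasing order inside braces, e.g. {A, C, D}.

{3, 5}

5 → miss, frames [5]
8 → miss, frames [5, 8]
3 → miss, evict 5, frames [8, 3]
4 → miss, evict 8, frames [3, 4]
9 → miss, evict 3, frames [4, 9]
4 → hit
5 → miss, evict 4, frames [9, 5]
9 → hit
3 → miss, evict 9, frames [5, 3]
2 → miss, evict 5, frames [3, 2]
4 → miss, evict 3, frames [2, 4]
8 → miss, evict 2, frames [4, 8]
3 → miss, evict 4, frames [8, 3]
4 → miss, evict 8, frames [3, 4]
8 → miss, evict 3, frames [4, 8]
4 → hit
8 → hit
5 → miss, evict 4, frames [8, 5]
8 → hit
3 → miss, evict 8, frames [5, 3]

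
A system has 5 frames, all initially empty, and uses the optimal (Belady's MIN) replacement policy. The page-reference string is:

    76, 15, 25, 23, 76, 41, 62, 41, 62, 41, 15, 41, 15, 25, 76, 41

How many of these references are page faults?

76: miss, frames (76)
15: miss, frames (76 15)
25: miss, frames (76 15 25)
23: miss, frames (76 15 25 23)
76: hit
41: miss, frames (76 15 25 23 41)
62: miss, evict 23, frames (76 15 25 41 62)
41: hit
62: hit
41: hit
15: hit
41: hit
15: hit
25: hit
76: hit
41: hit
Page faults: 6.

6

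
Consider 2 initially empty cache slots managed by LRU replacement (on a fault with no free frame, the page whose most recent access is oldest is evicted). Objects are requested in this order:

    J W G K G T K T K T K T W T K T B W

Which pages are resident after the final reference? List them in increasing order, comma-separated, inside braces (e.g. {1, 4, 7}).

J → miss, frames (J)
W → miss, frames (J W)
G → miss, evict J, frames (W G)
K → miss, evict W, frames (G K)
G → hit
T → miss, evict K, frames (G T)
K → miss, evict G, frames (T K)
T → hit
K → hit
T → hit
K → hit
T → hit
W → miss, evict K, frames (T W)
T → hit
K → miss, evict W, frames (T K)
T → hit
B → miss, evict K, frames (T B)
W → miss, evict T, frames (B W)

{B, W}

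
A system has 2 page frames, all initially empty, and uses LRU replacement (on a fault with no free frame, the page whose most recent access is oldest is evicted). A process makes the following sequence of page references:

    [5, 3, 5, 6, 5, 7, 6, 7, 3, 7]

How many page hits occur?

5: fault, frames [5]
3: fault, frames [5, 3]
5: hit
6: fault, evict 3, frames [5, 6]
5: hit
7: fault, evict 6, frames [5, 7]
6: fault, evict 5, frames [7, 6]
7: hit
3: fault, evict 6, frames [7, 3]
7: hit
Hits: 4.

4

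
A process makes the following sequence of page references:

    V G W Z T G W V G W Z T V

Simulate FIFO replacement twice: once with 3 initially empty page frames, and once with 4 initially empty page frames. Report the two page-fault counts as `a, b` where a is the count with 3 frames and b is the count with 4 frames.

10, 11

3 frames: F F F F F F F F . . F F . → 10 faults.
4 frames: F F F F F . . F F F F F F → 11 faults.
11 > 10: adding a frame increased faults — Belady's anomaly.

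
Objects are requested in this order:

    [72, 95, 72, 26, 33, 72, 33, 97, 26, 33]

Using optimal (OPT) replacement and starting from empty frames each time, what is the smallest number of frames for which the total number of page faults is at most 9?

2

f=1: 10 faults
f=2: 6 faults
f=3: 5 faults
f=4: 5 faults
f=5: 5 faults
Smallest f with faults ≤ 9 is 2.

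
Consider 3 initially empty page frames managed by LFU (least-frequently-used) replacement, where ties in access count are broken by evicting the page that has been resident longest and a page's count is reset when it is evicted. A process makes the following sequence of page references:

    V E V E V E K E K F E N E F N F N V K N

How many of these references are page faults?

V -> miss, frames {V}
E -> miss, frames {V,E}
V -> hit
E -> hit
V -> hit
E -> hit
K -> miss, frames {V,E,K}
E -> hit
K -> hit
F -> miss, evict K, frames {V,E,F}
E -> hit
N -> miss, evict F, frames {V,E,N}
E -> hit
F -> miss, evict N, frames {V,E,F}
N -> miss, evict F, frames {V,E,N}
F -> miss, evict N, frames {V,E,F}
N -> miss, evict F, frames {V,E,N}
V -> hit
K -> miss, evict N, frames {V,E,K}
N -> miss, evict K, frames {V,E,N}
Page faults: 11.

11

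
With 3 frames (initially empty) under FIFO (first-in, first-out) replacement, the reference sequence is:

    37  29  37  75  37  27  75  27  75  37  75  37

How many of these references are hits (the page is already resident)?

7

37 -> fault, frames (37)
29 -> fault, frames (37 29)
37 -> hit
75 -> fault, frames (37 29 75)
37 -> hit
27 -> fault, evict 37, frames (29 75 27)
75 -> hit
27 -> hit
75 -> hit
37 -> fault, evict 29, frames (75 27 37)
75 -> hit
37 -> hit
Hits: 7.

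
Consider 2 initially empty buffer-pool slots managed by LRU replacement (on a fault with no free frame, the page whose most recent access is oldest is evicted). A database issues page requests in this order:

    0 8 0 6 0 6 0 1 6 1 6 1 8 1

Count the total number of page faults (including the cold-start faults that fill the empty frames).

0 → fault, frames (0)
8 → fault, frames (0 8)
0 → hit
6 → fault, evict 8, frames (0 6)
0 → hit
6 → hit
0 → hit
1 → fault, evict 6, frames (0 1)
6 → fault, evict 0, frames (1 6)
1 → hit
6 → hit
1 → hit
8 → fault, evict 6, frames (1 8)
1 → hit
Page faults: 6.

6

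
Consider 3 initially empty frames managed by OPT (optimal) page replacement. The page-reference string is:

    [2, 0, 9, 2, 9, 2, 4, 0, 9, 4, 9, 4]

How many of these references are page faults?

2 -> fault, frames {2}
0 -> fault, frames {2,0}
9 -> fault, frames {2,0,9}
2 -> hit
9 -> hit
2 -> hit
4 -> fault, evict 2, frames {0,9,4}
0 -> hit
9 -> hit
4 -> hit
9 -> hit
4 -> hit
Page faults: 4.

4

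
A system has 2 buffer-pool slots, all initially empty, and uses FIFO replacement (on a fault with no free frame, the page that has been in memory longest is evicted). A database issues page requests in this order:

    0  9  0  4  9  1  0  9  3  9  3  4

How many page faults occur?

0 -> miss, frames {0}
9 -> miss, frames {0,9}
0 -> hit
4 -> miss, evict 0, frames {9,4}
9 -> hit
1 -> miss, evict 9, frames {4,1}
0 -> miss, evict 4, frames {1,0}
9 -> miss, evict 1, frames {0,9}
3 -> miss, evict 0, frames {9,3}
9 -> hit
3 -> hit
4 -> miss, evict 9, frames {3,4}
Page faults: 8.

8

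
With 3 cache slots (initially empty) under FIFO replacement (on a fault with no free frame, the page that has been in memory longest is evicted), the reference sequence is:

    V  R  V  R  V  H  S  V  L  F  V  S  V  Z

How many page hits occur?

4

V: miss, frames (V)
R: miss, frames (V R)
V: hit
R: hit
V: hit
H: miss, frames (V R H)
S: miss, evict V, frames (R H S)
V: miss, evict R, frames (H S V)
L: miss, evict H, frames (S V L)
F: miss, evict S, frames (V L F)
V: hit
S: miss, evict V, frames (L F S)
V: miss, evict L, frames (F S V)
Z: miss, evict F, frames (S V Z)
Hits: 4.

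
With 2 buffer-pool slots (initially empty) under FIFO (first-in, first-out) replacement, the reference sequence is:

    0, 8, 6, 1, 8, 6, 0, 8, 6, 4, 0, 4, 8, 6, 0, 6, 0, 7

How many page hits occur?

0: miss, frames [0]
8: miss, frames [0, 8]
6: miss, evict 0, frames [8, 6]
1: miss, evict 8, frames [6, 1]
8: miss, evict 6, frames [1, 8]
6: miss, evict 1, frames [8, 6]
0: miss, evict 8, frames [6, 0]
8: miss, evict 6, frames [0, 8]
6: miss, evict 0, frames [8, 6]
4: miss, evict 8, frames [6, 4]
0: miss, evict 6, frames [4, 0]
4: hit
8: miss, evict 4, frames [0, 8]
6: miss, evict 0, frames [8, 6]
0: miss, evict 8, frames [6, 0]
6: hit
0: hit
7: miss, evict 6, frames [0, 7]
Hits: 3.

3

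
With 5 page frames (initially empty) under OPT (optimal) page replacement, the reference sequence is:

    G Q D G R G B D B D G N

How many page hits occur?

6

G → fault, frames [G]
Q → fault, frames [G, Q]
D → fault, frames [G, Q, D]
G → hit
R → fault, frames [G, Q, D, R]
G → hit
B → fault, frames [G, Q, D, R, B]
D → hit
B → hit
D → hit
G → hit
N → fault, evict B, frames [G, Q, D, R, N]
Hits: 6.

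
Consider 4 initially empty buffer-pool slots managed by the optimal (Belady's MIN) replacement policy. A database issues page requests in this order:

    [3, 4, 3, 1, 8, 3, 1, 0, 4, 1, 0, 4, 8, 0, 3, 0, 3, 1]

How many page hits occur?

3 -> miss, frames [3]
4 -> miss, frames [3, 4]
3 -> hit
1 -> miss, frames [3, 4, 1]
8 -> miss, frames [3, 4, 1, 8]
3 -> hit
1 -> hit
0 -> miss, evict 3, frames [4, 1, 8, 0]
4 -> hit
1 -> hit
0 -> hit
4 -> hit
8 -> hit
0 -> hit
3 -> miss, evict 8, frames [4, 1, 0, 3]
0 -> hit
3 -> hit
1 -> hit
Hits: 12.

12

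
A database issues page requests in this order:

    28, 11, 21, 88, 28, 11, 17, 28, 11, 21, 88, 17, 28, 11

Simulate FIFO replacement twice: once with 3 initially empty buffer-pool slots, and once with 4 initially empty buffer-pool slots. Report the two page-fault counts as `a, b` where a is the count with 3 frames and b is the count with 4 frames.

3 frames: F F F F F F F . . F F . F F → 11 faults.
4 frames: F F F F . . F F F F F F F F → 12 faults.
12 > 11: adding a frame increased faults — Belady's anomaly.

11, 12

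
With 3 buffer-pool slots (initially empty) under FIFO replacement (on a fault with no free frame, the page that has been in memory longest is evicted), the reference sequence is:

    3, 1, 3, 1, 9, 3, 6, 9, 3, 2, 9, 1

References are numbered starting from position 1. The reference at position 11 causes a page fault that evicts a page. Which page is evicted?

6

pos 1: 3 -> miss, frames [3]
pos 2: 1 -> miss, frames [3, 1]
pos 3: 3 -> hit
pos 4: 1 -> hit
pos 5: 9 -> miss, frames [3, 1, 9]
pos 6: 3 -> hit
pos 7: 6 -> miss, evict 3, frames [1, 9, 6]
pos 8: 9 -> hit
pos 9: 3 -> miss, evict 1, frames [9, 6, 3]
pos 10: 2 -> miss, evict 9, frames [6, 3, 2]
pos 11: 9 -> miss, evict 6, frames [3, 2, 9]
At position 11, page 6 is evicted.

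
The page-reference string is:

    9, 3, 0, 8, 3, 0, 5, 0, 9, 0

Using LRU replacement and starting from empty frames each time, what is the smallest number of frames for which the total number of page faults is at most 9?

2

f=1: 10 faults
f=2: 8 faults
f=3: 6 faults
f=4: 6 faults
f=5: 5 faults
Smallest f with faults ≤ 9 is 2.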